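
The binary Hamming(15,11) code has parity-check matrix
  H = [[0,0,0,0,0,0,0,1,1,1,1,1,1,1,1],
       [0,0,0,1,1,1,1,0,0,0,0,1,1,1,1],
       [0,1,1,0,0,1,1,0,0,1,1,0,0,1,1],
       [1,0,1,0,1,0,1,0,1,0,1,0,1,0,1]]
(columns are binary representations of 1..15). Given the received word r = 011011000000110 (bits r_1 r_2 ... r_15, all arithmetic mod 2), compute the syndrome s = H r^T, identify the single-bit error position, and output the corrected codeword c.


s = (0, 0, 0, 1)^T, error position = 1, corrected codeword c = 111011000000110

Compute s = H r^T mod 2 one row at a time:
  s_1 = 0 + 0 + 0 + 0 + 0 + 1 + 1 + 0 = 2 ≡ 0 (mod 2).
  s_2 = 0 + 1 + 1 + 0 + 0 + 1 + 1 + 0 = 4 ≡ 0 (mod 2).
  s_3 = 1 + 1 + 1 + 0 + 0 + 0 + 1 + 0 = 4 ≡ 0 (mod 2).
  s_4 = 0 + 1 + 1 + 0 + 0 + 0 + 1 + 0 = 3 ≡ 1 (mod 2).
s = (0, 0, 0, 1)^T — this equals column 1 of H (binary 0001), so error is at position 1.
Correct: flip bit 1 of r = 011011000000110 to get c = 111011000000110.


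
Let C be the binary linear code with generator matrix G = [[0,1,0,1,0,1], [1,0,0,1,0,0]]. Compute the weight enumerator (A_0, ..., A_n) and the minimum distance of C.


Weight distribution: A_0 = 1, A_2 = 1, A_3 = 2. Minimum distance d = 2.

Enumerate all 2^2 = 4 messages m ∈ F_2^2.
For each, compute codeword c = mG in F_2^6, then tally its weight.
  m = 00 → c = 000000, weight = 0.
  m = 10 → c = 010101, weight = 3.
  m = 01 → c = 100100, weight = 2.
  m = 11 → c = 110001, weight = 3.
Tally weights:
  weight 0: 1 codewords.
  weight 2: 1 codewords.
  weight 3: 2 codewords.
Minimum distance d = smallest w > 0 with A_w > 0 = 2.
Sanity: Σ A_w = 4 = 2^2 = 4 ✓.


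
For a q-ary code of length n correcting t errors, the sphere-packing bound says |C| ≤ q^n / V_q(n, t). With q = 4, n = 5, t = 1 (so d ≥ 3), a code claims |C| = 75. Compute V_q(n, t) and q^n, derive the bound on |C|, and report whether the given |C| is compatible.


V_q(n, t) = 16, q^n = 1024, Hamming bound = 64, |C| = 75 > bound (violated).

Step 1: Compute V_q(n, t) = Σ_{j=0}^1 C(n, j) (q−1)^j.
  j = 0: C(5,0)·(3)^0 = 1·1 = 1.
  j = 1: C(5,1)·(3)^1 = 5·3 = 15.
  V_q(n, t) = 1 + 15 = 16.
Step 2: q^n = 4^5 = 1024.
Step 3: Hamming bound ⌊q^n / V_q(n,t)⌋ = ⌊1024/16⌋ = 64.
Step 4: Compare |C| = 75 to 64: violated.
The claimed |C| lies above the Hamming bound, so no 4-ary code of length 5 with d ≥ 3 can have 75 codewords.


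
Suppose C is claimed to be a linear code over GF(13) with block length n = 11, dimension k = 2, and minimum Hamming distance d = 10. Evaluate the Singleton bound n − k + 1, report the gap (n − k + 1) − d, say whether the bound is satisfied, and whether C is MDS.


Singleton RHS = n − k + 1 = 10, slack = 0, bound satisfied, MDS.

Singleton bound: d ≤ n − k + 1.
Here n = 11, k = 2, so n − k + 1 = 10.
Given d = 10, check d ≤ 10: YES.
Slack = (n − k + 1) − d = 0.
The code is MDS (slack = 0).
Description: the claimed parameters are [11, 2, 10]_13; such a code would be MDS (meets Singleton bound).


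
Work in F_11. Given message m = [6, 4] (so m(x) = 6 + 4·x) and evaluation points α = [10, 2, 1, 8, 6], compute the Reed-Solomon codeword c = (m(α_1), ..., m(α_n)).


c = [2, 3, 10, 5, 8]

Message polynomial: m(x) = 6 + 4·x (mod 11).
For each evaluation point α_i, compute m(α_i) mod 11:
  α_1 = 10: Horner steps 4 → 2, so m(10) = 2.
  α_2 = 2: Horner steps 4 → 3, so m(2) = 3.
  α_3 = 1: Horner steps 4 → 10, so m(1) = 10.
  α_4 = 8: Horner steps 4 → 5, so m(8) = 5.
  α_5 = 6: Horner steps 4 → 8, so m(6) = 8.
Codeword c = [2, 3, 10, 5, 8] ∈ F_11^5.


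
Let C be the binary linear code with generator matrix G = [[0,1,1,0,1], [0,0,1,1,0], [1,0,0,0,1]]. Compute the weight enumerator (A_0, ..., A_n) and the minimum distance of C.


Weight distribution: A_0 = 1, A_2 = 2, A_3 = 4, A_4 = 1. Minimum distance d = 2.

Enumerate all 2^3 = 8 messages m ∈ F_2^3.
For each, compute codeword c = mG in F_2^5, then tally its weight.
  m = 000 → c = 00000, weight = 0.
  m = 100 → c = 01101, weight = 3.
  m = 010 → c = 00110, weight = 2.
  m = 110 → c = 01011, weight = 3.
  m = 001 → c = 10001, weight = 2.
  m = 101 → c = 11100, weight = 3.
  m = 011 → c = 10111, weight = 4.
  m = 111 → c = 11010, weight = 3.
Tally weights:
  weight 0: 1 codewords.
  weight 2: 2 codewords.
  weight 3: 4 codewords.
  weight 4: 1 codewords.
Minimum distance d = smallest w > 0 with A_w > 0 = 2.
Sanity: Σ A_w = 8 = 2^3 = 8 ✓.


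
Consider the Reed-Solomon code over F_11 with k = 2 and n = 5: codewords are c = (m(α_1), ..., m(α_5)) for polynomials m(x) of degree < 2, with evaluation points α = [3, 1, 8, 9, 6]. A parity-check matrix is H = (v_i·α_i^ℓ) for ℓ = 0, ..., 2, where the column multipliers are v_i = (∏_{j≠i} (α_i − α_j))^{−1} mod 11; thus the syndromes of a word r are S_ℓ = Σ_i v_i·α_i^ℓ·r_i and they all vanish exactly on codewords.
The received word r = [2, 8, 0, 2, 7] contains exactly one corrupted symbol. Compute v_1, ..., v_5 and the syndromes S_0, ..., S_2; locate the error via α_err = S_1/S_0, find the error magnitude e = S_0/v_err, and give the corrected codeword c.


S = (8, 2, 6), error at position 1, error magnitude e = 1, c = [1, 8, 0, 2, 7].

Step 1: column multipliers v_i = (∏_{j≠i}(α_i − α_j))^{−1} mod 11.
  i = 1 (α = 3): (3−1)(3−8)(3−9)(3−6) = 2·(−5)·(−6)·(−3) = −180 ≡ 7, so v_1 = 7^{−1} = 8 (mod 11).
  i = 2 (α = 1): (1−3)(1−8)(1−9)(1−6) = (−2)·(−7)·(−8)·(−5) = 560 ≡ 10, so v_2 = 10^{−1} = 10 (mod 11).
  i = 3 (α = 8): (8−3)(8−1)(8−9)(8−6) = 5·7·(−1)·2 = −70 ≡ 7, so v_3 = 7^{−1} = 8 (mod 11).
  i = 4 (α = 9): (9−3)(9−1)(9−8)(9−6) = 6·8·1·3 = 144 ≡ 1, so v_4 = 1^{−1} = 1 (mod 11).
  i = 5 (α = 6): (6−3)(6−1)(6−8)(6−9) = 3·5·(−2)·(−3) = 90 ≡ 2, so v_5 = 2^{−1} = 6 (mod 11).
  v = [8, 10, 8, 1, 6].
Step 2: syndromes of r = [2, 8, 0, 2, 7] (all sums mod 11).
  S_0 = Σ v_i r_i = 8·2 + 10·8 + 8·0 + 1·2 + 6·7 = 140 ≡ 8.
  S_1 = Σ v_i α_i r_i = 8·3·2 + 10·1·8 + 8·8·0 + 1·9·2 + 6·6·7 = 398 ≡ 2.
  α_i^2 mod 11 = [9, 1, 9, 4, 3].
  S_2 = Σ v_i α_i^2 r_i = 8·9·2 + 10·1·8 + 8·9·0 + 1·4·2 + 6·3·7 = 358 ≡ 6.
  S = (8, 2, 6) ≠ 0, so r is not a codeword (an error is present).
Step 3: locate the error. For a single error e at position i, S_ℓ = v_i·e·α_i^ℓ, so α_err = S_1/S_0.
  S_0^{−1} = 8^{−1} = 7 (mod 11), so α_err = 2·7 = 14 ≡ 3 = α_1. Error position i = 1.
  Consistency check: S_2/S_1 = 6·6 = 36 ≡ 3 = α_err ✓ (single-error assumption holds).
Step 4: error magnitude e = S_0/v_1 = S_0·∏_{j≠1}(α_1 − α_j) = 8·7 = 56 ≡ 1 (mod 11).
Step 5: correct position 1: c_1 = r_1 − e = 2 − 1 ≡ 1 (mod 11). Hence c = [1, 8, 0, 2, 7].
  Check: interpolating c through the α_i gives m(x) = 6 + 2·x (degree < 2) with m(α_i) = c_i for every i, so c is indeed a codeword.


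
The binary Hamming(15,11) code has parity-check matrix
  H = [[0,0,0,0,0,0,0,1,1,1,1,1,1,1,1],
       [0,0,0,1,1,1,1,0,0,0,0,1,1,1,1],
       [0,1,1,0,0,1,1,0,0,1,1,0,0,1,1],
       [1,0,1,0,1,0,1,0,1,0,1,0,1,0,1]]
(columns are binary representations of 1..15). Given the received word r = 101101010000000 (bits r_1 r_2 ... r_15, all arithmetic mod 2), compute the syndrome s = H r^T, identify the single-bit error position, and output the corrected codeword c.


s = (1, 0, 0, 0)^T, error position = 8, corrected codeword c = 101101000000000

Compute s = H r^T mod 2 one row at a time:
  s_1 = 1 + 0 + 0 + 0 + 0 + 0 + 0 + 0 = 1 ≡ 1 (mod 2).
  s_2 = 1 + 0 + 1 + 0 + 0 + 0 + 0 + 0 = 2 ≡ 0 (mod 2).
  s_3 = 0 + 1 + 1 + 0 + 0 + 0 + 0 + 0 = 2 ≡ 0 (mod 2).
  s_4 = 1 + 1 + 0 + 0 + 0 + 0 + 0 + 0 = 2 ≡ 0 (mod 2).
s = (1, 0, 0, 0)^T — this equals column 8 of H (binary 1000), so error is at position 8.
Correct: flip bit 8 of r = 101101010000000 to get c = 101101000000000.


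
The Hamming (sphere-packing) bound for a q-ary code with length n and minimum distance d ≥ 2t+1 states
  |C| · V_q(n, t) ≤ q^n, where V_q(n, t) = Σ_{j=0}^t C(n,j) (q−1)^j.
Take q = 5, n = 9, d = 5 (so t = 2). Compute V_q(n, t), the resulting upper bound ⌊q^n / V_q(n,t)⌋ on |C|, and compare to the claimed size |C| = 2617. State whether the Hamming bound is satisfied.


V_q(n, t) = 613, q^n = 1953125, Hamming bound = 3186, |C| = 2617 ≤ bound (satisfied).

Step 1: Compute V_q(n, t) = Σ_{j=0}^2 C(n, j) (q−1)^j.
  j = 0: C(9,0)·(4)^0 = 1·1 = 1.
  j = 1: C(9,1)·(4)^1 = 9·4 = 36.
  j = 2: C(9,2)·(4)^2 = 36·16 = 576.
  V_q(n, t) = 1 + 36 + 576 = 613.
Step 2: q^n = 5^9 = 1953125.
Step 3: Hamming bound ⌊q^n / V_q(n,t)⌋ = ⌊1953125/613⌋ = 3186.
Step 4: Compare |C| = 2617 to 3186: satisfied.
The claimed |C| lies below the Hamming bound.


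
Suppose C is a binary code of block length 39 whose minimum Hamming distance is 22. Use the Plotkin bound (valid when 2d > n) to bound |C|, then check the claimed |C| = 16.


Plotkin bound M ≤ 8; given |C| = 16 > bound (violated).

Check applicability: 2d = 44, n = 39.
2d − n = 5 > 0, so Plotkin applies.
Compute d/(2d−n) = 22/5 ≈ 4.4000.
⌊d/(2d−n)⌋ = 4.
Plotkin bound: M ≤ 2·4 = 8.
Given |C| = 16, check: VIOLATED.
This |C| is above the Plotkin bound, so no binary code with n = 39, d = 22 and 16 codewords exists.


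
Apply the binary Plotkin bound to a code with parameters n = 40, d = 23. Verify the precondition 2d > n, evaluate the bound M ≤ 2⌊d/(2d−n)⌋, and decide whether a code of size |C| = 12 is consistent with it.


Plotkin bound M ≤ 6; given |C| = 12 > bound (violated).

Check applicability: 2d = 46, n = 40.
2d − n = 6 > 0, so Plotkin applies.
Compute d/(2d−n) = 23/6 ≈ 3.8333.
⌊d/(2d−n)⌋ = 3.
Plotkin bound: M ≤ 2·3 = 6.
Given |C| = 12, check: VIOLATED.
This |C| is above the Plotkin bound, so no binary code with n = 40, d = 23 and 12 codewords exists.


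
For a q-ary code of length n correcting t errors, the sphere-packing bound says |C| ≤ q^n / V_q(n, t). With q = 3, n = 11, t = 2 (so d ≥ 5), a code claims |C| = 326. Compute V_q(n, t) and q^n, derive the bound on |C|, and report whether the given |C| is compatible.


V_q(n, t) = 243, q^n = 177147, Hamming bound = 729, |C| = 326 ≤ bound (satisfied).

Step 1: Compute V_q(n, t) = Σ_{j=0}^2 C(n, j) (q−1)^j.
  j = 0: C(11,0)·(2)^0 = 1·1 = 1.
  j = 1: C(11,1)·(2)^1 = 11·2 = 22.
  j = 2: C(11,2)·(2)^2 = 55·4 = 220.
  V_q(n, t) = 1 + 22 + 220 = 243.
Step 2: q^n = 3^11 = 177147.
Step 3: Hamming bound ⌊q^n / V_q(n,t)⌋ = ⌊177147/243⌋ = 729.
Step 4: Compare |C| = 326 to 729: satisfied.
The claimed |C| lies below the Hamming bound.


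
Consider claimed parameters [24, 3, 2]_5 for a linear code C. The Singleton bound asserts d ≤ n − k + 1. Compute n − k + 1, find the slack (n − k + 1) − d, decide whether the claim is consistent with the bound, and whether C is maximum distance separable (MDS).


Singleton RHS = n − k + 1 = 22, slack = 20, bound satisfied, not MDS.

Singleton bound: d ≤ n − k + 1.
Here n = 24, k = 3, so n − k + 1 = 22.
Given d = 2, check d ≤ 22: YES.
Slack = (n − k + 1) − d = 20.
The code is NOT MDS (slack = 20 > 0).
Description: the claimed parameters are [24, 3, 2]_5; such a code would be non-MDS.


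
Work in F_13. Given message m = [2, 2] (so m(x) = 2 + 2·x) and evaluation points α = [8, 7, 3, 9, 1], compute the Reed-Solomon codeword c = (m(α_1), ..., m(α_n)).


c = [5, 3, 8, 7, 4]

Message polynomial: m(x) = 2 + 2·x (mod 13).
For each evaluation point α_i, compute m(α_i) mod 13:
  α_1 = 8: Horner steps 2 → 5, so m(8) = 5.
  α_2 = 7: Horner steps 2 → 3, so m(7) = 3.
  α_3 = 3: Horner steps 2 → 8, so m(3) = 8.
  α_4 = 9: Horner steps 2 → 7, so m(9) = 7.
  α_5 = 1: Horner steps 2 → 4, so m(1) = 4.
Codeword c = [5, 3, 8, 7, 4] ∈ F_13^5.


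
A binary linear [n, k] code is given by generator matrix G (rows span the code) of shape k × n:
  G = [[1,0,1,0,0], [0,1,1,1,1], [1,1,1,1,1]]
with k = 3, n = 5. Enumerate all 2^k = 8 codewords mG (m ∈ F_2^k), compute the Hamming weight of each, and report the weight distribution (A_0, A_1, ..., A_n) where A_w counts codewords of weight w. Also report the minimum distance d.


Weight distribution: A_0 = 1, A_1 = 2, A_2 = 1, A_3 = 1, A_4 = 2, A_5 = 1. Minimum distance d = 1.

Enumerate all 2^3 = 8 messages m ∈ F_2^3.
For each, compute codeword c = mG in F_2^5, then tally its weight.
  m = 000 → c = 00000, weight = 0.
  m = 100 → c = 10100, weight = 2.
  m = 010 → c = 01111, weight = 4.
  m = 110 → c = 11011, weight = 4.
  m = 001 → c = 11111, weight = 5.
  m = 101 → c = 01011, weight = 3.
  m = 011 → c = 10000, weight = 1.
  m = 111 → c = 00100, weight = 1.
Tally weights:
  weight 0: 1 codewords.
  weight 1: 2 codewords.
  weight 2: 1 codewords.
  weight 3: 1 codewords.
  weight 4: 2 codewords.
  weight 5: 1 codewords.
Minimum distance d = smallest w > 0 with A_w > 0 = 1.
Sanity: Σ A_w = 8 = 2^3 = 8 ✓.


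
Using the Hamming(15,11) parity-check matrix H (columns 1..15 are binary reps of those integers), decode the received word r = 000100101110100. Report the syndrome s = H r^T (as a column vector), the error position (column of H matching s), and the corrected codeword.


s = (0, 1, 1, 0)^T, error position = 6, corrected codeword c = 000101101110100

Compute s = H r^T mod 2 one row at a time:
  s_1 = 0 + 1 + 1 + 1 + 0 + 1 + 0 + 0 = 4 ≡ 0 (mod 2).
  s_2 = 1 + 0 + 0 + 1 + 0 + 1 + 0 + 0 = 3 ≡ 1 (mod 2).
  s_3 = 0 + 0 + 0 + 1 + 1 + 1 + 0 + 0 = 3 ≡ 1 (mod 2).
  s_4 = 0 + 0 + 0 + 1 + 1 + 1 + 1 + 0 = 4 ≡ 0 (mod 2).
s = (0, 1, 1, 0)^T — this equals column 6 of H (binary 0110), so error is at position 6.
Correct: flip bit 6 of r = 000100101110100 to get c = 000101101110100.


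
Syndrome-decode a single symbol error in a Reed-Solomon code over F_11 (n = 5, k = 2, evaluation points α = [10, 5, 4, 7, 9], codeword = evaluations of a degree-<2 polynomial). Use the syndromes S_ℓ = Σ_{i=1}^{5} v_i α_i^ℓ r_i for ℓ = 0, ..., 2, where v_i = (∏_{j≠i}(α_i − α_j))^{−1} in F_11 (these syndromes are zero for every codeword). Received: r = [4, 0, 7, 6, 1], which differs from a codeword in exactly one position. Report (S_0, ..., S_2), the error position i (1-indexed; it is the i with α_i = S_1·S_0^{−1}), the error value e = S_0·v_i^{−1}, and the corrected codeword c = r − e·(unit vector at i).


S = (5, 9, 3), error at position 3, error magnitude e = 10, c = [4, 0, 8, 6, 1].

Step 1: column multipliers v_i = (∏_{j≠i}(α_i − α_j))^{−1} mod 11.
  i = 1 (α = 10): (10−5)(10−4)(10−7)(10−9) = 5·6·3·1 = 90 ≡ 2, so v_1 = 2^{−1} = 6 (mod 11).
  i = 2 (α = 5): (5−10)(5−4)(5−7)(5−9) = (−5)·1·(−2)·(−4) = −40 ≡ 4, so v_2 = 4^{−1} = 3 (mod 11).
  i = 3 (α = 4): (4−10)(4−5)(4−7)(4−9) = (−6)·(−1)·(−3)·(−5) = 90 ≡ 2, so v_3 = 2^{−1} = 6 (mod 11).
  i = 4 (α = 7): (7−10)(7−5)(7−4)(7−9) = (−3)·2·3·(−2) = 36 ≡ 3, so v_4 = 3^{−1} = 4 (mod 11).
  i = 5 (α = 9): (9−10)(9−5)(9−4)(9−7) = (−1)·4·5·2 = −40 ≡ 4, so v_5 = 4^{−1} = 3 (mod 11).
  v = [6, 3, 6, 4, 3].
Step 2: syndromes of r = [4, 0, 7, 6, 1] (all sums mod 11).
  S_0 = Σ v_i r_i = 6·4 + 3·0 + 6·7 + 4·6 + 3·1 = 93 ≡ 5.
  S_1 = Σ v_i α_i r_i = 6·10·4 + 3·5·0 + 6·4·7 + 4·7·6 + 3·9·1 = 603 ≡ 9.
  α_i^2 mod 11 = [1, 3, 5, 5, 4].
  S_2 = Σ v_i α_i^2 r_i = 6·1·4 + 3·3·0 + 6·5·7 + 4·5·6 + 3·4·1 = 366 ≡ 3.
  S = (5, 9, 3) ≠ 0, so r is not a codeword (an error is present).
Step 3: locate the error. For a single error e at position i, S_ℓ = v_i·e·α_i^ℓ, so α_err = S_1/S_0.
  S_0^{−1} = 5^{−1} = 9 (mod 11), so α_err = 9·9 = 81 ≡ 4 = α_3. Error position i = 3.
  Consistency check: S_2/S_1 = 3·5 = 15 ≡ 4 = α_err ✓ (single-error assumption holds).
Step 4: error magnitude e = S_0/v_3 = S_0·∏_{j≠3}(α_3 − α_j) = 5·2 = 10 ≡ 10 (mod 11).
Step 5: correct position 3: c_3 = r_3 − e = 7 − 10 ≡ 8 (mod 11). Hence c = [4, 0, 8, 6, 1].
  Check: interpolating c through the α_i gives m(x) = 7 + 3·x (degree < 2) with m(α_i) = c_i for every i, so c is indeed a codeword.


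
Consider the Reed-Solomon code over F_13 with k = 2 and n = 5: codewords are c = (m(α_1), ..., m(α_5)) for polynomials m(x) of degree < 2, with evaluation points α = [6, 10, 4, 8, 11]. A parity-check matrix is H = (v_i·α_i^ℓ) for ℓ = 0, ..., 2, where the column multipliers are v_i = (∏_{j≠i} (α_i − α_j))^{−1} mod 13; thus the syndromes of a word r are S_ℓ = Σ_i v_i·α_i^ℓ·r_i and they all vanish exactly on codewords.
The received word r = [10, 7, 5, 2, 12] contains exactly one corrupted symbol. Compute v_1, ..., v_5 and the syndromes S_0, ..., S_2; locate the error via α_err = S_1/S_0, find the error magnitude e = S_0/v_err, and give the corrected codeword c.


S = (9, 8, 10), error at position 5, error magnitude e = 9, c = [10, 7, 5, 2, 3].

Step 1: column multipliers v_i = (∏_{j≠i}(α_i − α_j))^{−1} mod 13.
  i = 1 (α = 6): (6−10)(6−4)(6−8)(6−11) = (−4)·2·(−2)·(−5) = −80 ≡ 11, so v_1 = 11^{−1} = 6 (mod 13).
  i = 2 (α = 10): (10−6)(10−4)(10−8)(10−11) = 4·6·2·(−1) = −48 ≡ 4, so v_2 = 4^{−1} = 10 (mod 13).
  i = 3 (α = 4): (4−6)(4−10)(4−8)(4−11) = (−2)·(−6)·(−4)·(−7) = 336 ≡ 11, so v_3 = 11^{−1} = 6 (mod 13).
  i = 4 (α = 8): (8−6)(8−10)(8−4)(8−11) = 2·(−2)·4·(−3) = 48 ≡ 9, so v_4 = 9^{−1} = 3 (mod 13).
  i = 5 (α = 11): (11−6)(11−10)(11−4)(11−8) = 5·1·7·3 = 105 ≡ 1, so v_5 = 1^{−1} = 1 (mod 13).
  v = [6, 10, 6, 3, 1].
Step 2: syndromes of r = [10, 7, 5, 2, 12] (all sums mod 13).
  S_0 = Σ v_i r_i = 6·10 + 10·7 + 6·5 + 3·2 + 1·12 = 178 ≡ 9.
  S_1 = Σ v_i α_i r_i = 6·6·10 + 10·10·7 + 6·4·5 + 3·8·2 + 1·11·12 = 1360 ≡ 8.
  α_i^2 mod 13 = [10, 9, 3, 12, 4].
  S_2 = Σ v_i α_i^2 r_i = 6·10·10 + 10·9·7 + 6·3·5 + 3·12·2 + 1·4·12 = 1440 ≡ 10.
  S = (9, 8, 10) ≠ 0, so r is not a codeword (an error is present).
Step 3: locate the error. For a single error e at position i, S_ℓ = v_i·e·α_i^ℓ, so α_err = S_1/S_0.
  S_0^{−1} = 9^{−1} = 3 (mod 13), so α_err = 8·3 = 24 ≡ 11 = α_5. Error position i = 5.
  Consistency check: S_2/S_1 = 10·5 = 50 ≡ 11 = α_err ✓ (single-error assumption holds).
Step 4: error magnitude e = S_0/v_5 = S_0·∏_{j≠5}(α_5 − α_j) = 9·1 = 9 ≡ 9 (mod 13).
Step 5: correct position 5: c_5 = r_5 − e = 12 − 9 ≡ 3 (mod 13). Hence c = [10, 7, 5, 2, 3].
  Check: interpolating c through the α_i gives m(x) = 8 + 9·x (degree < 2) with m(α_i) = c_i for every i, so c is indeed a codeword.


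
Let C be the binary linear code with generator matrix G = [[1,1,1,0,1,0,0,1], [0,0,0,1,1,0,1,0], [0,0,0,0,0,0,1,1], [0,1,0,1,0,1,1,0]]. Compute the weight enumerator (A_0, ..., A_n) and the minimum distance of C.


Weight distribution: A_0 = 1, A_2 = 1, A_3 = 3, A_4 = 5, A_5 = 4, A_6 = 1, A_7 = 1. Minimum distance d = 2.

Enumerate all 2^4 = 16 messages m ∈ F_2^4.
For each, compute codeword c = mG in F_2^8, then tally its weight.
  m = 0000 → c = 00000000, weight = 0.
  m = 1000 → c = 11101001, weight = 5.
  m = 0100 → c = 00011010, weight = 3.
  m = 1100 → c = 11110011, weight = 6.
  m = 0010 → c = 00000011, weight = 2.
  m = 1010 → c = 11101010, weight = 5.
  m = 0110 → c = 00011001, weight = 3.
  m = 1110 → c = 11110000, weight = 4.
  m = 0001 → c = 01010110, weight = 4.
  m = 1001 → c = 10111111, weight = 7.
  m = 0101 → c = 01001100, weight = 3.
  m = 1101 → c = 10100101, weight = 4.
  m = 0011 → c = 01010101, weight = 4.
  m = 1011 → c = 10111100, weight = 5.
  m = 0111 → c = 01001111, weight = 5.
  m = 1111 → c = 10100110, weight = 4.
Tally weights:
  weight 0: 1 codewords.
  weight 2: 1 codewords.
  weight 3: 3 codewords.
  weight 4: 5 codewords.
  weight 5: 4 codewords.
  weight 6: 1 codewords.
  weight 7: 1 codewords.
Minimum distance d = smallest w > 0 with A_w > 0 = 2.
Sanity: Σ A_w = 16 = 2^4 = 16 ✓.


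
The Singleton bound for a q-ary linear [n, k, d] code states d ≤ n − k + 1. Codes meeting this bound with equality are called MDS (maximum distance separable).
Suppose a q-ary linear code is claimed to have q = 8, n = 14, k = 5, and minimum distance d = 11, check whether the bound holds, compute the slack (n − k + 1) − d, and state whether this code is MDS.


Singleton RHS = n − k + 1 = 10, slack = -1, bound violated (no such code; not MDS).

Singleton bound: d ≤ n − k + 1.
Here n = 14, k = 5, so n − k + 1 = 10.
Given d = 11, check d ≤ 10: NO.
Slack = (n − k + 1) − d = -1.
The slack is negative: d = 11 exceeds n − k + 1 = 10 by 1, so the Singleton bound is violated and no linear [14, 5, 11]_8 code can exist. In particular it is not MDS (MDS requires d = n − k + 1 exactly).
Description: the claimed parameters are [14, 5, 11]_8; such a code would be impossible (violates the Singleton bound).


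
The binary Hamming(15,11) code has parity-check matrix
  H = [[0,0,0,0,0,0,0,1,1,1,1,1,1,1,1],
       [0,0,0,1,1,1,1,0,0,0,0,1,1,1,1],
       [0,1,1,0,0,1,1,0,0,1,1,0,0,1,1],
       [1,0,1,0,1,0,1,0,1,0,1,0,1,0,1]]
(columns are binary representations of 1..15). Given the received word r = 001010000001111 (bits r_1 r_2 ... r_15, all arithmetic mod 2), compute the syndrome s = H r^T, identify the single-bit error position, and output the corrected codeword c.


s = (0, 1, 1, 0)^T, error position = 6, corrected codeword c = 001011000001111

Compute s = H r^T mod 2 one row at a time:
  s_1 = 0 + 0 + 0 + 0 + 1 + 1 + 1 + 1 = 4 ≡ 0 (mod 2).
  s_2 = 0 + 1 + 0 + 0 + 1 + 1 + 1 + 1 = 5 ≡ 1 (mod 2).
  s_3 = 0 + 1 + 0 + 0 + 0 + 0 + 1 + 1 = 3 ≡ 1 (mod 2).
  s_4 = 0 + 1 + 1 + 0 + 0 + 0 + 1 + 1 = 4 ≡ 0 (mod 2).
s = (0, 1, 1, 0)^T — this equals column 6 of H (binary 0110), so error is at position 6.
Correct: flip bit 6 of r = 001010000001111 to get c = 001011000001111.


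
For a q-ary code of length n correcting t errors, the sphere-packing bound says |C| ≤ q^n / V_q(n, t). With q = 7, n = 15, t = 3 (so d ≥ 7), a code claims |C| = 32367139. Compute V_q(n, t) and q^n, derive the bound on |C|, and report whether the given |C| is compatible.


V_q(n, t) = 102151, q^n = 4747561509943, Hamming bound = 46475918, |C| = 32367139 ≤ bound (satisfied).

Step 1: Compute V_q(n, t) = Σ_{j=0}^3 C(n, j) (q−1)^j.
  j = 0: C(15,0)·(6)^0 = 1·1 = 1.
  j = 1: C(15,1)·(6)^1 = 15·6 = 90.
  j = 2: C(15,2)·(6)^2 = 105·36 = 3780.
  j = 3: C(15,3)·(6)^3 = 455·216 = 98280.
  V_q(n, t) = 1 + 90 + 3780 + 98280 = 102151.
Step 2: q^n = 7^15 = 4747561509943.
Step 3: Hamming bound ⌊q^n / V_q(n,t)⌋ = ⌊4747561509943/102151⌋ = 46475918.
Step 4: Compare |C| = 32367139 to 46475918: satisfied.
The claimed |C| lies below the Hamming bound.


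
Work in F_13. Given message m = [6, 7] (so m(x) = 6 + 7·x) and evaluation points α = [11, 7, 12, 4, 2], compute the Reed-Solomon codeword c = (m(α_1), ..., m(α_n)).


c = [5, 3, 12, 8, 7]

Message polynomial: m(x) = 6 + 7·x (mod 13).
For each evaluation point α_i, compute m(α_i) mod 13:
  α_1 = 11: Horner steps 7 → 5, so m(11) = 5.
  α_2 = 7: Horner steps 7 → 3, so m(7) = 3.
  α_3 = 12: Horner steps 7 → 12, so m(12) = 12.
  α_4 = 4: Horner steps 7 → 8, so m(4) = 8.
  α_5 = 2: Horner steps 7 → 7, so m(2) = 7.
Codeword c = [5, 3, 12, 8, 7] ∈ F_13^5.


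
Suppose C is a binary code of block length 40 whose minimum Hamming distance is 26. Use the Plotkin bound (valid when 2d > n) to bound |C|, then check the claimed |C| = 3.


Plotkin bound M ≤ 4; given |C| = 3 ≤ bound (satisfied).

Check applicability: 2d = 52, n = 40.
2d − n = 12 > 0, so Plotkin applies.
Compute d/(2d−n) = 26/12 ≈ 2.1667.
⌊d/(2d−n)⌋ = 2.
Plotkin bound: M ≤ 2·2 = 4.
Given |C| = 3, check: satisfied.
This |C| is below the Plotkin bound.


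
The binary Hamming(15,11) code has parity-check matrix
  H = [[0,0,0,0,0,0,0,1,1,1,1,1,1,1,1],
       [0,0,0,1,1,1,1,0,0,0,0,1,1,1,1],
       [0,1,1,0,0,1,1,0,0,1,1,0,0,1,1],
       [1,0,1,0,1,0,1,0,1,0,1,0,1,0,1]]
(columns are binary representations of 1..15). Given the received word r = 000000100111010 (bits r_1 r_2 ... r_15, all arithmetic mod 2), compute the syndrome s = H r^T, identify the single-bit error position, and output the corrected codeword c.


s = (0, 1, 0, 0)^T, error position = 4, corrected codeword c = 000100100111010

Compute s = H r^T mod 2 one row at a time:
  s_1 = 0 + 0 + 1 + 1 + 1 + 0 + 1 + 0 = 4 ≡ 0 (mod 2).
  s_2 = 0 + 0 + 0 + 1 + 1 + 0 + 1 + 0 = 3 ≡ 1 (mod 2).
  s_3 = 0 + 0 + 0 + 1 + 1 + 1 + 1 + 0 = 4 ≡ 0 (mod 2).
  s_4 = 0 + 0 + 0 + 1 + 0 + 1 + 0 + 0 = 2 ≡ 0 (mod 2).
s = (0, 1, 0, 0)^T — this equals column 4 of H (binary 0100), so error is at position 4.
Correct: flip bit 4 of r = 000000100111010 to get c = 000100100111010.


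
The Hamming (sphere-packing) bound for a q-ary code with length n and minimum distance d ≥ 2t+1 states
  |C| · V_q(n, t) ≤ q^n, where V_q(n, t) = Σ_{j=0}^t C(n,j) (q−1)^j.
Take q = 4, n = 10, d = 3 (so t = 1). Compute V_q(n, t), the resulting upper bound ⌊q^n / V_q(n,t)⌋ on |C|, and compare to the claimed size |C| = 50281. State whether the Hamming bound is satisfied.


V_q(n, t) = 31, q^n = 1048576, Hamming bound = 33825, |C| = 50281 > bound (violated).

Step 1: Compute V_q(n, t) = Σ_{j=0}^1 C(n, j) (q−1)^j.
  j = 0: C(10,0)·(3)^0 = 1·1 = 1.
  j = 1: C(10,1)·(3)^1 = 10·3 = 30.
  V_q(n, t) = 1 + 30 = 31.
Step 2: q^n = 4^10 = 1048576.
Step 3: Hamming bound ⌊q^n / V_q(n,t)⌋ = ⌊1048576/31⌋ = 33825.
Step 4: Compare |C| = 50281 to 33825: violated.
The claimed |C| lies above the Hamming bound, so no 4-ary code of length 10 with d ≥ 3 can have 50281 codewords.


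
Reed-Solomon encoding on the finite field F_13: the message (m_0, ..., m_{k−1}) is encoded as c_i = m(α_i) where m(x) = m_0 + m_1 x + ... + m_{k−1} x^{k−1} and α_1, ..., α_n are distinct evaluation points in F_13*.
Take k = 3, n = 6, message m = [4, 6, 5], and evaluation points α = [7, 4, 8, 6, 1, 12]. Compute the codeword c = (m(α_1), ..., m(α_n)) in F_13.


c = [5, 4, 8, 12, 2, 3]

Message polynomial: m(x) = 4 + 6·x + 5·x^2 (mod 13).
For each evaluation point α_i, compute m(α_i) mod 13:
  α_1 = 7: Horner steps 5 → 2 → 5, so m(7) = 5.
  α_2 = 4: Horner steps 5 → 0 → 4, so m(4) = 4.
  α_3 = 8: Horner steps 5 → 7 → 8, so m(8) = 8.
  α_4 = 6: Horner steps 5 → 10 → 12, so m(6) = 12.
  α_5 = 1: Horner steps 5 → 11 → 2, so m(1) = 2.
  α_6 = 12: Horner steps 5 → 1 → 3, so m(12) = 3.
Codeword c = [5, 4, 8, 12, 2, 3] ∈ F_13^6.


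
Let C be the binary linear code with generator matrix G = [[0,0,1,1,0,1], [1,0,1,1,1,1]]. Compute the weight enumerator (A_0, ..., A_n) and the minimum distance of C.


Weight distribution: A_0 = 1, A_2 = 1, A_3 = 1, A_5 = 1. Minimum distance d = 2.

Enumerate all 2^2 = 4 messages m ∈ F_2^2.
For each, compute codeword c = mG in F_2^6, then tally its weight.
  m = 00 → c = 000000, weight = 0.
  m = 10 → c = 001101, weight = 3.
  m = 01 → c = 101111, weight = 5.
  m = 11 → c = 100010, weight = 2.
Tally weights:
  weight 0: 1 codewords.
  weight 2: 1 codewords.
  weight 3: 1 codewords.
  weight 5: 1 codewords.
Minimum distance d = smallest w > 0 with A_w > 0 = 2.
Sanity: Σ A_w = 4 = 2^2 = 4 ✓.


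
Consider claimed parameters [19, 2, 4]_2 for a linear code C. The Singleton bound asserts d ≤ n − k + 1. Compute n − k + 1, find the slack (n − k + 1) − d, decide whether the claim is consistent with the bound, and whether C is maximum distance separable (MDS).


Singleton RHS = n − k + 1 = 18, slack = 14, bound satisfied, not MDS.

Singleton bound: d ≤ n − k + 1.
Here n = 19, k = 2, so n − k + 1 = 18.
Given d = 4, check d ≤ 18: YES.
Slack = (n − k + 1) − d = 14.
The code is NOT MDS (slack = 14 > 0).
Description: the claimed parameters are [19, 2, 4]_2; such a code would be non-MDS.


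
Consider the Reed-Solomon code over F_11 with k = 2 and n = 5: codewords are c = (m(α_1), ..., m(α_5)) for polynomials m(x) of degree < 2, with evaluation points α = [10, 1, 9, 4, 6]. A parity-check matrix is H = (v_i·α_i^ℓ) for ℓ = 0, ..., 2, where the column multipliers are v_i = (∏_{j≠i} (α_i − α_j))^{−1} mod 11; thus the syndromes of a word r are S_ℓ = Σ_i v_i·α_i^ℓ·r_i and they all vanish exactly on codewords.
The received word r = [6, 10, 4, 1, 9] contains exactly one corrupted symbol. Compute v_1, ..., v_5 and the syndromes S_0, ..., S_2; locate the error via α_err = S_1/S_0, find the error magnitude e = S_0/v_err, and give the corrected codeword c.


S = (1, 4, 5), error at position 4, error magnitude e = 7, c = [6, 10, 4, 5, 9].

Step 1: column multipliers v_i = (∏_{j≠i}(α_i − α_j))^{−1} mod 11.
  i = 1 (α = 10): (10−1)(10−9)(10−4)(10−6) = 9·1·6·4 = 216 ≡ 7, so v_1 = 7^{−1} = 8 (mod 11).
  i = 2 (α = 1): (1−10)(1−9)(1−4)(1−6) = (−9)·(−8)·(−3)·(−5) = 1080 ≡ 2, so v_2 = 2^{−1} = 6 (mod 11).
  i = 3 (α = 9): (9−10)(9−1)(9−4)(9−6) = (−1)·8·5·3 = −120 ≡ 1, so v_3 = 1^{−1} = 1 (mod 11).
  i = 4 (α = 4): (4−10)(4−1)(4−9)(4−6) = (−6)·3·(−5)·(−2) = −180 ≡ 7, so v_4 = 7^{−1} = 8 (mod 11).
  i = 5 (α = 6): (6−10)(6−1)(6−9)(6−4) = (−4)·5·(−3)·2 = 120 ≡ 10, so v_5 = 10^{−1} = 10 (mod 11).
  v = [8, 6, 1, 8, 10].
Step 2: syndromes of r = [6, 10, 4, 1, 9] (all sums mod 11).
  S_0 = Σ v_i r_i = 8·6 + 6·10 + 1·4 + 8·1 + 10·9 = 210 ≡ 1.
  S_1 = Σ v_i α_i r_i = 8·10·6 + 6·1·10 + 1·9·4 + 8·4·1 + 10·6·9 = 1148 ≡ 4.
  α_i^2 mod 11 = [1, 1, 4, 5, 3].
  S_2 = Σ v_i α_i^2 r_i = 8·1·6 + 6·1·10 + 1·4·4 + 8·5·1 + 10·3·9 = 434 ≡ 5.
  S = (1, 4, 5) ≠ 0, so r is not a codeword (an error is present).
Step 3: locate the error. For a single error e at position i, S_ℓ = v_i·e·α_i^ℓ, so α_err = S_1/S_0.
  S_0^{−1} = 1^{−1} = 1 (mod 11), so α_err = 4·1 = 4 ≡ 4 = α_4. Error position i = 4.
  Consistency check: S_2/S_1 = 5·3 = 15 ≡ 4 = α_err ✓ (single-error assumption holds).
Step 4: error magnitude e = S_0/v_4 = S_0·∏_{j≠4}(α_4 − α_j) = 1·7 = 7 ≡ 7 (mod 11).
Step 5: correct position 4: c_4 = r_4 − e = 1 − 7 ≡ 5 (mod 11). Hence c = [6, 10, 4, 5, 9].
  Check: interpolating c through the α_i gives m(x) = 8 + 2·x (degree < 2) with m(α_i) = c_i for every i, so c is indeed a codeword.


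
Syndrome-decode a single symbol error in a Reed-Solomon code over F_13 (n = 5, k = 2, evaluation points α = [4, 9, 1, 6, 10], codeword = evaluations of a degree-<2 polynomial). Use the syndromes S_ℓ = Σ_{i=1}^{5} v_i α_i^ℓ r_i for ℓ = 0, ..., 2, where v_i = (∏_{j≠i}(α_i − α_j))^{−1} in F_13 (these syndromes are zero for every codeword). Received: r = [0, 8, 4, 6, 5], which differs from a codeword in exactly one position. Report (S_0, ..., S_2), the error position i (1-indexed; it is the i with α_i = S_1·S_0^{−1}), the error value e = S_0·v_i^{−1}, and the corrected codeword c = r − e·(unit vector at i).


S = (11, 8, 7), error at position 2, error magnitude e = 6, c = [0, 2, 4, 6, 5].

Step 1: column multipliers v_i = (∏_{j≠i}(α_i − α_j))^{−1} mod 13.
  i = 1 (α = 4): (4−9)(4−1)(4−6)(4−10) = (−5)·3·(−2)·(−6) = −180 ≡ 2, so v_1 = 2^{−1} = 7 (mod 13).
  i = 2 (α = 9): (9−4)(9−1)(9−6)(9−10) = 5·8·3·(−1) = −120 ≡ 10, so v_2 = 10^{−1} = 4 (mod 13).
  i = 3 (α = 1): (1−4)(1−9)(1−6)(1−10) = (−3)·(−8)·(−5)·(−9) = 1080 ≡ 1, so v_3 = 1^{−1} = 1 (mod 13).
  i = 4 (α = 6): (6−4)(6−9)(6−1)(6−10) = 2·(−3)·5·(−4) = 120 ≡ 3, so v_4 = 3^{−1} = 9 (mod 13).
  i = 5 (α = 10): (10−4)(10−9)(10−1)(10−6) = 6·1·9·4 = 216 ≡ 8, so v_5 = 8^{−1} = 5 (mod 13).
  v = [7, 4, 1, 9, 5].
Step 2: syndromes of r = [0, 8, 4, 6, 5] (all sums mod 13).
  S_0 = Σ v_i r_i = 7·0 + 4·8 + 1·4 + 9·6 + 5·5 = 115 ≡ 11.
  S_1 = Σ v_i α_i r_i = 7·4·0 + 4·9·8 + 1·1·4 + 9·6·6 + 5·10·5 = 866 ≡ 8.
  α_i^2 mod 13 = [3, 3, 1, 10, 9].
  S_2 = Σ v_i α_i^2 r_i = 7·3·0 + 4·3·8 + 1·1·4 + 9·10·6 + 5·9·5 = 865 ≡ 7.
  S = (11, 8, 7) ≠ 0, so r is not a codeword (an error is present).
Step 3: locate the error. For a single error e at position i, S_ℓ = v_i·e·α_i^ℓ, so α_err = S_1/S_0.
  S_0^{−1} = 11^{−1} = 6 (mod 13), so α_err = 8·6 = 48 ≡ 9 = α_2. Error position i = 2.
  Consistency check: S_2/S_1 = 7·5 = 35 ≡ 9 = α_err ✓ (single-error assumption holds).
Step 4: error magnitude e = S_0/v_2 = S_0·∏_{j≠2}(α_2 − α_j) = 11·10 = 110 ≡ 6 (mod 13).
Step 5: correct position 2: c_2 = r_2 − e = 8 − 6 ≡ 2 (mod 13). Hence c = [0, 2, 4, 6, 5].
  Check: interpolating c through the α_i gives m(x) = 1 + 3·x (degree < 2) with m(α_i) = c_i for every i, so c is indeed a codeword.


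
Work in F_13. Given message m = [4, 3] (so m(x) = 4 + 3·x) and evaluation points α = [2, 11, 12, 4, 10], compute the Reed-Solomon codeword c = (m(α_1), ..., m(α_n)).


c = [10, 11, 1, 3, 8]

Message polynomial: m(x) = 4 + 3·x (mod 13).
For each evaluation point α_i, compute m(α_i) mod 13:
  α_1 = 2: Horner steps 3 → 10, so m(2) = 10.
  α_2 = 11: Horner steps 3 → 11, so m(11) = 11.
  α_3 = 12: Horner steps 3 → 1, so m(12) = 1.
  α_4 = 4: Horner steps 3 → 3, so m(4) = 3.
  α_5 = 10: Horner steps 3 → 8, so m(10) = 8.
Codeword c = [10, 11, 1, 3, 8] ∈ F_13^5.


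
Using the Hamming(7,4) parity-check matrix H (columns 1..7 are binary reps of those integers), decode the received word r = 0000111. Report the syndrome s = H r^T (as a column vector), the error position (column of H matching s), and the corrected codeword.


s = (1, 0, 0)^T, error position = 4, corrected codeword c = 0001111

Compute s = H r^T mod 2 one row at a time:
  s_1 = 0 + 1 + 1 + 1 = 3 ≡ 1 (mod 2).
  s_2 = 0 + 0 + 1 + 1 = 2 ≡ 0 (mod 2).
  s_3 = 0 + 0 + 1 + 1 = 2 ≡ 0 (mod 2).
s = (1, 0, 0)^T — this equals column 4 of H (binary 100), so error is at position 4.
Correct: flip bit 4 of r = 0000111 to get c = 0001111.


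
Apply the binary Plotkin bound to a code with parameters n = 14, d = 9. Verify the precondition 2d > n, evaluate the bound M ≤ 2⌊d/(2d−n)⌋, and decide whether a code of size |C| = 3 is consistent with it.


Plotkin bound M ≤ 4; given |C| = 3 ≤ bound (satisfied).

Check applicability: 2d = 18, n = 14.
2d − n = 4 > 0, so Plotkin applies.
Compute d/(2d−n) = 9/4 ≈ 2.2500.
⌊d/(2d−n)⌋ = 2.
Plotkin bound: M ≤ 2·2 = 4.
Given |C| = 3, check: satisfied.
This |C| is below the Plotkin bound.


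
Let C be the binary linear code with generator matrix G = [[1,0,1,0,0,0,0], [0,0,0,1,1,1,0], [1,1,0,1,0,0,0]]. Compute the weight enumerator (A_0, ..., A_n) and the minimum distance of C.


Weight distribution: A_0 = 1, A_2 = 1, A_3 = 3, A_4 = 2, A_5 = 1. Minimum distance d = 2.

Enumerate all 2^3 = 8 messages m ∈ F_2^3.
For each, compute codeword c = mG in F_2^7, then tally its weight.
  m = 000 → c = 0000000, weight = 0.
  m = 100 → c = 1010000, weight = 2.
  m = 010 → c = 0001110, weight = 3.
  m = 110 → c = 1011110, weight = 5.
  m = 001 → c = 1101000, weight = 3.
  m = 101 → c = 0111000, weight = 3.
  m = 011 → c = 1100110, weight = 4.
  m = 111 → c = 0110110, weight = 4.
Tally weights:
  weight 0: 1 codewords.
  weight 2: 1 codewords.
  weight 3: 3 codewords.
  weight 4: 2 codewords.
  weight 5: 1 codewords.
Minimum distance d = smallest w > 0 with A_w > 0 = 2.
Sanity: Σ A_w = 8 = 2^3 = 8 ✓.


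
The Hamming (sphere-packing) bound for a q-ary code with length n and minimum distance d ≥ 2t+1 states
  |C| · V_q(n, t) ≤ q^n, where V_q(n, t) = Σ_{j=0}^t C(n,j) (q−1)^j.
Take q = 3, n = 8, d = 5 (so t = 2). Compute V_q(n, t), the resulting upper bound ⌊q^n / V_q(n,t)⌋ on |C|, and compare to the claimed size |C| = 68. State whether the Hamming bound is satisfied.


V_q(n, t) = 129, q^n = 6561, Hamming bound = 50, |C| = 68 > bound (violated).

Step 1: Compute V_q(n, t) = Σ_{j=0}^2 C(n, j) (q−1)^j.
  j = 0: C(8,0)·(2)^0 = 1·1 = 1.
  j = 1: C(8,1)·(2)^1 = 8·2 = 16.
  j = 2: C(8,2)·(2)^2 = 28·4 = 112.
  V_q(n, t) = 1 + 16 + 112 = 129.
Step 2: q^n = 3^8 = 6561.
Step 3: Hamming bound ⌊q^n / V_q(n,t)⌋ = ⌊6561/129⌋ = 50.
Step 4: Compare |C| = 68 to 50: violated.
The claimed |C| lies above the Hamming bound, so no 3-ary code of length 8 with d ≥ 5 can have 68 codewords.


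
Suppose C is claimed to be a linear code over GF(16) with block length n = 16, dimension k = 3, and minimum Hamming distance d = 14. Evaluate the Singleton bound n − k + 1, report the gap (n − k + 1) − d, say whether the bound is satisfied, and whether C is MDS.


Singleton RHS = n − k + 1 = 14, slack = 0, bound satisfied, MDS.

Singleton bound: d ≤ n − k + 1.
Here n = 16, k = 3, so n − k + 1 = 14.
Given d = 14, check d ≤ 14: YES.
Slack = (n − k + 1) − d = 0.
The code is MDS (slack = 0).
Description: the claimed parameters are [16, 3, 14]_16; such a code would be MDS (meets Singleton bound).


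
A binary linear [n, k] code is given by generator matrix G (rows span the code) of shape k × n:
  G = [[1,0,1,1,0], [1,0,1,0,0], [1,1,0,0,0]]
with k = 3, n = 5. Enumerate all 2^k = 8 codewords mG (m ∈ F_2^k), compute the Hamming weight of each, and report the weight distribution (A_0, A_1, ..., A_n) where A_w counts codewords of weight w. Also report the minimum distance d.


Weight distribution: A_0 = 1, A_1 = 1, A_2 = 3, A_3 = 3. Minimum distance d = 1.

Enumerate all 2^3 = 8 messages m ∈ F_2^3.
For each, compute codeword c = mG in F_2^5, then tally its weight.
  m = 000 → c = 00000, weight = 0.
  m = 100 → c = 10110, weight = 3.
  m = 010 → c = 10100, weight = 2.
  m = 110 → c = 00010, weight = 1.
  m = 001 → c = 11000, weight = 2.
  m = 101 → c = 01110, weight = 3.
  m = 011 → c = 01100, weight = 2.
  m = 111 → c = 11010, weight = 3.
Tally weights:
  weight 0: 1 codewords.
  weight 1: 1 codewords.
  weight 2: 3 codewords.
  weight 3: 3 codewords.
Minimum distance d = smallest w > 0 with A_w > 0 = 1.
Sanity: Σ A_w = 8 = 2^3 = 8 ✓.


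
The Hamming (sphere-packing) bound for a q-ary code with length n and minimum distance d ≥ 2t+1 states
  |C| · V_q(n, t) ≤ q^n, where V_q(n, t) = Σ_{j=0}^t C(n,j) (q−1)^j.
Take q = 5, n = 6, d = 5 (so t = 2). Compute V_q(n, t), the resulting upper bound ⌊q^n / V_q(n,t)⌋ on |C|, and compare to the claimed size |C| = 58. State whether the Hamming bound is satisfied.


V_q(n, t) = 265, q^n = 15625, Hamming bound = 58, |C| = 58 ≤ bound (satisfied).

Step 1: Compute V_q(n, t) = Σ_{j=0}^2 C(n, j) (q−1)^j.
  j = 0: C(6,0)·(4)^0 = 1·1 = 1.
  j = 1: C(6,1)·(4)^1 = 6·4 = 24.
  j = 2: C(6,2)·(4)^2 = 15·16 = 240.
  V_q(n, t) = 1 + 24 + 240 = 265.
Step 2: q^n = 5^6 = 15625.
Step 3: Hamming bound ⌊q^n / V_q(n,t)⌋ = ⌊15625/265⌋ = 58.
Step 4: Compare |C| = 58 to 58: satisfied.
The claimed |C| lies at the Hamming bound (tight).


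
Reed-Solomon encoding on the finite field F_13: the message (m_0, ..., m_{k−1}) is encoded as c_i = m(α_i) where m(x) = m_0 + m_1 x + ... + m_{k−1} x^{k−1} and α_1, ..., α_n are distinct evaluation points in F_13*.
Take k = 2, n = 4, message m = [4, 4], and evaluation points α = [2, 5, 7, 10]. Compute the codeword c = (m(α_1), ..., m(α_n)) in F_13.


c = [12, 11, 6, 5]

Message polynomial: m(x) = 4 + 4·x (mod 13).
For each evaluation point α_i, compute m(α_i) mod 13:
  α_1 = 2: Horner steps 4 → 12, so m(2) = 12.
  α_2 = 5: Horner steps 4 → 11, so m(5) = 11.
  α_3 = 7: Horner steps 4 → 6, so m(7) = 6.
  α_4 = 10: Horner steps 4 → 5, so m(10) = 5.
Codeword c = [12, 11, 6, 5] ∈ F_13^4.


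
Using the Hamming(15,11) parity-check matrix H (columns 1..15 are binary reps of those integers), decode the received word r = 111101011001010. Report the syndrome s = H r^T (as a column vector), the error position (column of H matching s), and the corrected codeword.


s = (0, 0, 0, 1)^T, error position = 1, corrected codeword c = 011101011001010

Compute s = H r^T mod 2 one row at a time:
  s_1 = 1 + 1 + 0 + 0 + 1 + 0 + 1 + 0 = 4 ≡ 0 (mod 2).
  s_2 = 1 + 0 + 1 + 0 + 1 + 0 + 1 + 0 = 4 ≡ 0 (mod 2).
  s_3 = 1 + 1 + 1 + 0 + 0 + 0 + 1 + 0 = 4 ≡ 0 (mod 2).
  s_4 = 1 + 1 + 0 + 0 + 1 + 0 + 0 + 0 = 3 ≡ 1 (mod 2).
s = (0, 0, 0, 1)^T — this equals column 1 of H (binary 0001), so error is at position 1.
Correct: flip bit 1 of r = 111101011001010 to get c = 011101011001010.
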